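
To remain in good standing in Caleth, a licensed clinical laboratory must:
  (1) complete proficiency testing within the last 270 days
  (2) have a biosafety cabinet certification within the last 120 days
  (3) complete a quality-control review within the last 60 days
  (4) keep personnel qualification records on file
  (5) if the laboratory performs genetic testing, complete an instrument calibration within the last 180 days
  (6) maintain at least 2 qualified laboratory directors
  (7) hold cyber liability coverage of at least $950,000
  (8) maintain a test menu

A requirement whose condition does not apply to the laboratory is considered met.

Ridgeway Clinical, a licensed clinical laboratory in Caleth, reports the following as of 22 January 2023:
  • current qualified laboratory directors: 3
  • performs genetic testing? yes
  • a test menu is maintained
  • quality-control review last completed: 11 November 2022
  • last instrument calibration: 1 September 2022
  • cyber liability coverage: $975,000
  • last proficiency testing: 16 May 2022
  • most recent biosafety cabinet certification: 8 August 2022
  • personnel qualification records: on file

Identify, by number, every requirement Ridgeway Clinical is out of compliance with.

1. proficiency testing 251 days ago vs limit 270 → met
2. biosafety cabinet certification 167 days ago vs limit 120 → not met
3. quality-control review 72 days ago vs limit 60 → not met
4. personnel qualification records present → met
5. condition 'performs genetic testing' holds; instrument calibration 143 days ago vs limit 180 → met
6. qualified laboratory directors 3 ≥ 2 → met
7. cyber liability coverage $975,000 ≥ $950,000 → met
8. test menu present → met
Not met: 2, 3

2, 3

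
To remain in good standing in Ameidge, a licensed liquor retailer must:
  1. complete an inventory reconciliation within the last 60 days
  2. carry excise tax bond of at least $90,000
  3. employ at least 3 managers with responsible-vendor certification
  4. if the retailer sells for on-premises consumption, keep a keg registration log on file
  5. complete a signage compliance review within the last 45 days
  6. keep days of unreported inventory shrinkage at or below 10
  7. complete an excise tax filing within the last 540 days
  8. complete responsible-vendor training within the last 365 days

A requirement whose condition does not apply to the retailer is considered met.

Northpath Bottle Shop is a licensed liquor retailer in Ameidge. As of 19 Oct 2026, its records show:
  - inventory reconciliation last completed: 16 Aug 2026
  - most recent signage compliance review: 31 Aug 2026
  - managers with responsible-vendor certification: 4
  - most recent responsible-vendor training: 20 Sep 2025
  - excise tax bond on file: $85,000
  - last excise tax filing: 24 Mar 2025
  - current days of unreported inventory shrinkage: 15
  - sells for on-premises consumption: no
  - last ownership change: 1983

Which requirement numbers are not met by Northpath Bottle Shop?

1. inventory reconciliation 64 days ago vs limit 60 → not met
2. excise tax bond $85,000 < $90,000 → not met
3. managers with responsible-vendor certification 4 ≥ 3 → met
4. condition 'sells for on-premises consumption' does not hold → requirement n/a → met
5. signage compliance review 49 days ago vs limit 45 → not met
6. days of unreported inventory shrinkage 15 > 10 → not met
7. excise tax filing 574 days ago vs limit 540 → not met
8. responsible-vendor training 394 days ago vs limit 365 → not met
Not met: 1, 2, 5, 6, 7, 8

1, 2, 5, 6, 7, 8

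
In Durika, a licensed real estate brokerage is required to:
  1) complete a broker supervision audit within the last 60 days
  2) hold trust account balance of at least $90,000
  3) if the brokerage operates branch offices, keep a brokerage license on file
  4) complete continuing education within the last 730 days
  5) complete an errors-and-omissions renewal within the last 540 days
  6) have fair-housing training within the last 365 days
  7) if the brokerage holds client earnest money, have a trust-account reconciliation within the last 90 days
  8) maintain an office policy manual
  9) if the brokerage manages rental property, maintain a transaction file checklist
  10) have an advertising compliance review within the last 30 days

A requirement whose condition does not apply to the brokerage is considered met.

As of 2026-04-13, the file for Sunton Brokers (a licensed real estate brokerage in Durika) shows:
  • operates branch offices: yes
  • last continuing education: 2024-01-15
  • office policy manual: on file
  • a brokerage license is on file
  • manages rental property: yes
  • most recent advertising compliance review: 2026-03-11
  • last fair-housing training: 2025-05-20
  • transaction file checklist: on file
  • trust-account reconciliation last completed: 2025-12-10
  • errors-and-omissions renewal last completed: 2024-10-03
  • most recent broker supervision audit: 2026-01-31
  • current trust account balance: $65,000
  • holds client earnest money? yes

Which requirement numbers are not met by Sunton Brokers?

1. broker supervision audit 72 days ago vs limit 60 → not met
2. trust account balance $65,000 < $90,000 → not met
3. condition 'operates branch offices' holds; brokerage license present → met
4. continuing education 819 days ago vs limit 730 → not met
5. errors-and-omissions renewal 557 days ago vs limit 540 → not met
6. fair-housing training 328 days ago vs limit 365 → met
7. condition 'holds client earnest money' holds; trust-account reconciliation 124 days ago vs limit 90 → not met
8. office policy manual present → met
9. condition 'manages rental property' holds; transaction file checklist present → met
10. advertising compliance review 33 days ago vs limit 30 → not met
Not met: 1, 2, 4, 5, 7, 10

1, 2, 4, 5, 7, 10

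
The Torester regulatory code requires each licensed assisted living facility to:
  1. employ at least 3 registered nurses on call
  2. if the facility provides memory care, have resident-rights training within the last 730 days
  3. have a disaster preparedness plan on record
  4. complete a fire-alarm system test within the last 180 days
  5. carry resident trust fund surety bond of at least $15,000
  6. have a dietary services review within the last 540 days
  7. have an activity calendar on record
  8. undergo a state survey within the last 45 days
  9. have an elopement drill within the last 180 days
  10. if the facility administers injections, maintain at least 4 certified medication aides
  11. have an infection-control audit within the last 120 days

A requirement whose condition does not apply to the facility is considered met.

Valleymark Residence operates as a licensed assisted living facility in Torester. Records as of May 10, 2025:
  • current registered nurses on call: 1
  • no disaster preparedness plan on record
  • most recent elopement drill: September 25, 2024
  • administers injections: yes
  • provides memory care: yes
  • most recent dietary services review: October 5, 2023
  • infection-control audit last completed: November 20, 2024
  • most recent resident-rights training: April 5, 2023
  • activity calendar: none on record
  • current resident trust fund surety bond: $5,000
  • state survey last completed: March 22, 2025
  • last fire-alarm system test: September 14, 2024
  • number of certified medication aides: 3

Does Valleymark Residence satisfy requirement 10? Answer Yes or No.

10. condition 'administers injections' holds; certified medication aides 3 < 4 → not met

No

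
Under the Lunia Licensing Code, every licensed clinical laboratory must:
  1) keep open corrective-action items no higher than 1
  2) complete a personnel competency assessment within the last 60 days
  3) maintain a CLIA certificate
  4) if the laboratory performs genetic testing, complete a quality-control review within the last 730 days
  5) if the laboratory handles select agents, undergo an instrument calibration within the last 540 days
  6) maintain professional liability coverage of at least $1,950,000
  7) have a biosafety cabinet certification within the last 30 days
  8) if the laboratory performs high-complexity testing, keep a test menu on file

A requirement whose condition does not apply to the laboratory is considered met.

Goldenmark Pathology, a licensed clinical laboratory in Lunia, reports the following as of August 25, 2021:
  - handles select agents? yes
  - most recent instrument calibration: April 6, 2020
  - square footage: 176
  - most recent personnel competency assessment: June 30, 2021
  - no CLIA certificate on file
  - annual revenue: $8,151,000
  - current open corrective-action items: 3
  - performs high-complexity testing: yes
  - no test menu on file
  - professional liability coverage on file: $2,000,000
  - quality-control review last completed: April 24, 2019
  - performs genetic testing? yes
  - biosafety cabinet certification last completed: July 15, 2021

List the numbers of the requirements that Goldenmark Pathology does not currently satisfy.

1, 3, 4, 7, 8

1. open corrective-action items 3 > 1 → not met
2. personnel competency assessment 56 days ago vs limit 60 → met
3. CLIA certificate absent → not met
4. condition 'performs genetic testing' holds; quality-control review 854 days ago vs limit 730 → not met
5. condition 'handles select agents' holds; instrument calibration 506 days ago vs limit 540 → met
6. professional liability coverage $2,000,000 ≥ $1,950,000 → met
7. biosafety cabinet certification 41 days ago vs limit 30 → not met
8. condition 'performs high-complexity testing' holds; test menu absent → not met
Not met: 1, 3, 4, 7, 8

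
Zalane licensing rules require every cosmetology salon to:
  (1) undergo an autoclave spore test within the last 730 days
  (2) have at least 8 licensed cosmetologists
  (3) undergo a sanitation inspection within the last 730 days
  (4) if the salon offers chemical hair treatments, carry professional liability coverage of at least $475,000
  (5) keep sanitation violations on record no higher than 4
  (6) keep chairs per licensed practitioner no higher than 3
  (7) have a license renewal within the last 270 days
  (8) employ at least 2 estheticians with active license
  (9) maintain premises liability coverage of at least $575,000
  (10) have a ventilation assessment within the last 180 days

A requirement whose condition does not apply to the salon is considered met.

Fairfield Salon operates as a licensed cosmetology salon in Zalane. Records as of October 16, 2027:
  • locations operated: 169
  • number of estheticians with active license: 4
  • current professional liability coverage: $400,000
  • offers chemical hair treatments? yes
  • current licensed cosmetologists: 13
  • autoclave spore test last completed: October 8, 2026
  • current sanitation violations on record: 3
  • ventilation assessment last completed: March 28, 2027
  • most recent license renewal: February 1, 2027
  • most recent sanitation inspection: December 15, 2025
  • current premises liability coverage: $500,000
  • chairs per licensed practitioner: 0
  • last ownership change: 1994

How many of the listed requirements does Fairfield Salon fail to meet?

1. autoclave spore test 373 days ago vs limit 730 → met
2. licensed cosmetologists 13 ≥ 8 → met
3. sanitation inspection 670 days ago vs limit 730 → met
4. condition 'offers chemical hair treatments' holds; professional liability coverage $400,000 < $475,000 → not met
5. sanitation violations on record 3 ≤ 4 → met
6. chairs per licensed practitioner 0 ≤ 3 → met
7. license renewal 257 days ago vs limit 270 → met
8. estheticians with active license 4 ≥ 2 → met
9. premises liability coverage $500,000 < $575,000 → not met
10. ventilation assessment 202 days ago vs limit 180 → not met
Not met: 3 of 10

3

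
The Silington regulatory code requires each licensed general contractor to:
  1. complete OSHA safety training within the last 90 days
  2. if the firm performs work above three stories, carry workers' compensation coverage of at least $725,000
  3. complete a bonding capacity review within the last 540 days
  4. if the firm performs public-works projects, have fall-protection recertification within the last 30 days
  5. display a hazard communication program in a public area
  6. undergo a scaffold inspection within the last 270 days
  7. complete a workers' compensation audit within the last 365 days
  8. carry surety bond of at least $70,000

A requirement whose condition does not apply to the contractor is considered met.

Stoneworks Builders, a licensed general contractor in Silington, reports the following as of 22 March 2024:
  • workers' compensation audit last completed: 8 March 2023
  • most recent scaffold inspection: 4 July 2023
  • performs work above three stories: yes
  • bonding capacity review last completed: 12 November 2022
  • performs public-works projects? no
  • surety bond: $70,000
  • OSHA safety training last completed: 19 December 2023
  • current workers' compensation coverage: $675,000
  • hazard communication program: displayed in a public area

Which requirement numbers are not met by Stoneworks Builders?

1, 2, 7

1. OSHA safety training 94 days ago vs limit 90 → not met
2. condition 'performs work above three stories' holds; workers' compensation coverage $675,000 < $725,000 → not met
3. bonding capacity review 496 days ago vs limit 540 → met
4. condition 'performs public-works projects' does not hold → requirement n/a → met
5. hazard communication program present → met
6. scaffold inspection 262 days ago vs limit 270 → met
7. workers' compensation audit 380 days ago vs limit 365 → not met
8. surety bond $70,000 ≥ $70,000 → met
Not met: 1, 2, 7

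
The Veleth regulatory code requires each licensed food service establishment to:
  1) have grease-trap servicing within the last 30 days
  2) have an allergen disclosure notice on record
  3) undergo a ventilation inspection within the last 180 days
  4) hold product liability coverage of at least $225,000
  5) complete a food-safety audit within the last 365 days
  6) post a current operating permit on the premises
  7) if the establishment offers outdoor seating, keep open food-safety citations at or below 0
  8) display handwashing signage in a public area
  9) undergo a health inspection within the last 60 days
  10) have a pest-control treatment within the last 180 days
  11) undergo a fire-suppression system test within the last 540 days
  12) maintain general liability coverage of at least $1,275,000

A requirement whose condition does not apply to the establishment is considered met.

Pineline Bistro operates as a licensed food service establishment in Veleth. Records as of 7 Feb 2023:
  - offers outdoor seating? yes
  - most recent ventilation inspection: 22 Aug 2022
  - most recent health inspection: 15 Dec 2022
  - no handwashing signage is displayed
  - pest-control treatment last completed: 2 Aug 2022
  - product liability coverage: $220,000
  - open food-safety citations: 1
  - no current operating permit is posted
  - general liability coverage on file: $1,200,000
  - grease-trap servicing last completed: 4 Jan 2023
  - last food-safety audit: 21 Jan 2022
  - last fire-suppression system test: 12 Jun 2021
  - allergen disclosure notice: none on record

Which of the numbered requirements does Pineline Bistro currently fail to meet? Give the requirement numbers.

1. grease-trap servicing 34 days ago vs limit 30 → not met
2. allergen disclosure notice absent → not met
3. ventilation inspection 169 days ago vs limit 180 → met
4. product liability coverage $220,000 < $225,000 → not met
5. food-safety audit 382 days ago vs limit 365 → not met
6. current operating permit absent → not met
7. condition 'offers outdoor seating' holds; open food-safety citations 1 > 0 → not met
8. handwashing signage absent → not met
9. health inspection 54 days ago vs limit 60 → met
10. pest-control treatment 189 days ago vs limit 180 → not met
11. fire-suppression system test 605 days ago vs limit 540 → not met
12. general liability coverage $1,200,000 < $1,275,000 → not met
Not met: 1, 2, 4, 5, 6, 7, 8, 10, 11, 12

1, 2, 4, 5, 6, 7, 8, 10, 11, 12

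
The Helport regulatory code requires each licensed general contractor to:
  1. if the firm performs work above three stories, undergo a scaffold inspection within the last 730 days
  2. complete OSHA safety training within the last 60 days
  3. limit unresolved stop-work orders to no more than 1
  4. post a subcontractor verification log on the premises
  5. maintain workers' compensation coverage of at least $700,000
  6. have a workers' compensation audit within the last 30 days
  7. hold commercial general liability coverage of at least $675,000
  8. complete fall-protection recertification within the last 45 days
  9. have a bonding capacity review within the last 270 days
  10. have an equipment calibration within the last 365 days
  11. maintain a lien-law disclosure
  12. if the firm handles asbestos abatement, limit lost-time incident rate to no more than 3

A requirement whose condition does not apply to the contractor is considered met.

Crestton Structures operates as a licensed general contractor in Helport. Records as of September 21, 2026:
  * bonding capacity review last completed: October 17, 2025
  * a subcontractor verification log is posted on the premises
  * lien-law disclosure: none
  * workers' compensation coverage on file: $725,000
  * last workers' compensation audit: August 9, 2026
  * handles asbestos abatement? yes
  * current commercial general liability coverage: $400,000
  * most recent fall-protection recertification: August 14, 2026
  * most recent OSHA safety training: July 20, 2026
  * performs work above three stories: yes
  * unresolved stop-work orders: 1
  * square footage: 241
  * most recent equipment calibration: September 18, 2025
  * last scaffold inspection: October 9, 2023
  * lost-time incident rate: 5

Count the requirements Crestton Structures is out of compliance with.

1. condition 'performs work above three stories' holds; scaffold inspection 1078 days ago vs limit 730 → not met
2. OSHA safety training 63 days ago vs limit 60 → not met
3. unresolved stop-work orders 1 ≤ 1 → met
4. subcontractor verification log present → met
5. workers' compensation coverage $725,000 ≥ $700,000 → met
6. workers' compensation audit 43 days ago vs limit 30 → not met
7. commercial general liability coverage $400,000 < $675,000 → not met
8. fall-protection recertification 38 days ago vs limit 45 → met
9. bonding capacity review 339 days ago vs limit 270 → not met
10. equipment calibration 368 days ago vs limit 365 → not met
11. lien-law disclosure absent → not met
12. condition 'handles asbestos abatement' holds; lost-time incident rate 5 > 3 → not met
Not met: 8 of 12

8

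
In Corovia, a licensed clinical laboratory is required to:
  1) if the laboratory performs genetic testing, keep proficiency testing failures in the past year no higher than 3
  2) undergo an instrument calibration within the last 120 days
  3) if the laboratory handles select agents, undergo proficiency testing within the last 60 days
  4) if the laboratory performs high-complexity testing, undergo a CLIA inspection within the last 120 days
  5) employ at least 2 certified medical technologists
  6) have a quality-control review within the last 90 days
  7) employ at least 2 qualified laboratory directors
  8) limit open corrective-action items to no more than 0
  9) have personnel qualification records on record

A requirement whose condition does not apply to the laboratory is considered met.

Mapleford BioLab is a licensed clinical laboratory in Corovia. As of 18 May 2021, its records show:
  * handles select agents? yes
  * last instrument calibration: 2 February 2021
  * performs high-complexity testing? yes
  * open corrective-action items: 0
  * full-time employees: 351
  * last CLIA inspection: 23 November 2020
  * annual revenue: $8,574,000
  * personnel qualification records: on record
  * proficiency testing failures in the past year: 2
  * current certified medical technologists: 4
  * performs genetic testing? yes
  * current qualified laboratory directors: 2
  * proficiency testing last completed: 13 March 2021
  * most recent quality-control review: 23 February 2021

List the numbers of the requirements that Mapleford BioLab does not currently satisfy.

1. condition 'performs genetic testing' holds; proficiency testing failures in the past year 2 ≤ 3 → met
2. instrument calibration 105 days ago vs limit 120 → met
3. condition 'handles select agents' holds; proficiency testing 66 days ago vs limit 60 → not met
4. condition 'performs high-complexity testing' holds; CLIA inspection 176 days ago vs limit 120 → not met
5. certified medical technologists 4 ≥ 2 → met
6. quality-control review 84 days ago vs limit 90 → met
7. qualified laboratory directors 2 ≥ 2 → met
8. open corrective-action items 0 ≤ 0 → met
9. personnel qualification records present → met
Not met: 3, 4

3, 4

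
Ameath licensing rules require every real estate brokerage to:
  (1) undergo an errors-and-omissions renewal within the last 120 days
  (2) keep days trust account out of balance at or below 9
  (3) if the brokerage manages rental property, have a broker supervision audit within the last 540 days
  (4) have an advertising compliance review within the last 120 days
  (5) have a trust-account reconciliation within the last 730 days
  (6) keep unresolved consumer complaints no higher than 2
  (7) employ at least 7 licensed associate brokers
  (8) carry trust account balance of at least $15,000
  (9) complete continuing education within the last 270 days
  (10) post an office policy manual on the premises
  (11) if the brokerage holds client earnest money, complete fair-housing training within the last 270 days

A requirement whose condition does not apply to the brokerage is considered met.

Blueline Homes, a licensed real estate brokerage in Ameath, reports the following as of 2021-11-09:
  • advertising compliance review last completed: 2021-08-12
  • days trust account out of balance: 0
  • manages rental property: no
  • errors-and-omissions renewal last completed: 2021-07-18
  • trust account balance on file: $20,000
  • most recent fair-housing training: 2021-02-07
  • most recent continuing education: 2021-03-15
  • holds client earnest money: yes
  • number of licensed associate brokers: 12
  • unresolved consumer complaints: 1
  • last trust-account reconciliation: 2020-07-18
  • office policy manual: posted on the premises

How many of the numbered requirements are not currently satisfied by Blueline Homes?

1. errors-and-omissions renewal 114 days ago vs limit 120 → met
2. days trust account out of balance 0 ≤ 9 → met
3. condition 'manages rental property' does not hold → requirement n/a → met
4. advertising compliance review 89 days ago vs limit 120 → met
5. trust-account reconciliation 479 days ago vs limit 730 → met
6. unresolved consumer complaints 1 ≤ 2 → met
7. licensed associate brokers 12 ≥ 7 → met
8. trust account balance $20,000 ≥ $15,000 → met
9. continuing education 239 days ago vs limit 270 → met
10. office policy manual present → met
11. condition 'holds client earnest money' holds; fair-housing training 275 days ago vs limit 270 → not met
Not met: 1 of 11

1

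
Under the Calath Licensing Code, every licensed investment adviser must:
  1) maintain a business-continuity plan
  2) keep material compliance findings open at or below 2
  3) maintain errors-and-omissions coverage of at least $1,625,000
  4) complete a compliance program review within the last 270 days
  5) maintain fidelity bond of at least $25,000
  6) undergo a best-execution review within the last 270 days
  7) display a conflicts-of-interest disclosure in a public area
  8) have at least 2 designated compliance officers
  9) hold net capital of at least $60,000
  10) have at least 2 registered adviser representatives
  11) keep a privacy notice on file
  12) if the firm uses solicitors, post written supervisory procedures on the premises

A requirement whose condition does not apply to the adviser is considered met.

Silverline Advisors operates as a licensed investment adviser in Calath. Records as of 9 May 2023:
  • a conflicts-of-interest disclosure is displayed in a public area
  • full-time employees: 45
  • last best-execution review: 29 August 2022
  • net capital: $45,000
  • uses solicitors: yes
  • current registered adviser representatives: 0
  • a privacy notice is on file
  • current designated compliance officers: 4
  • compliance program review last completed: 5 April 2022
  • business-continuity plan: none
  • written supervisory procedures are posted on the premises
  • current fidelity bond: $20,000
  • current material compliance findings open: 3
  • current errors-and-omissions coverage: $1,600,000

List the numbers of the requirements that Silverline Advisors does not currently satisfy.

1. business-continuity plan absent → not met
2. material compliance findings open 3 > 2 → not met
3. errors-and-omissions coverage $1,600,000 < $1,625,000 → not met
4. compliance program review 399 days ago vs limit 270 → not met
5. fidelity bond $20,000 < $25,000 → not met
6. best-execution review 253 days ago vs limit 270 → met
7. conflicts-of-interest disclosure present → met
8. designated compliance officers 4 ≥ 2 → met
9. net capital $45,000 < $60,000 → not met
10. registered adviser representatives 0 < 2 → not met
11. privacy notice present → met
12. condition 'uses solicitors' holds; written supervisory procedures present → met
Not met: 1, 2, 3, 4, 5, 9, 10

1, 2, 3, 4, 5, 9, 10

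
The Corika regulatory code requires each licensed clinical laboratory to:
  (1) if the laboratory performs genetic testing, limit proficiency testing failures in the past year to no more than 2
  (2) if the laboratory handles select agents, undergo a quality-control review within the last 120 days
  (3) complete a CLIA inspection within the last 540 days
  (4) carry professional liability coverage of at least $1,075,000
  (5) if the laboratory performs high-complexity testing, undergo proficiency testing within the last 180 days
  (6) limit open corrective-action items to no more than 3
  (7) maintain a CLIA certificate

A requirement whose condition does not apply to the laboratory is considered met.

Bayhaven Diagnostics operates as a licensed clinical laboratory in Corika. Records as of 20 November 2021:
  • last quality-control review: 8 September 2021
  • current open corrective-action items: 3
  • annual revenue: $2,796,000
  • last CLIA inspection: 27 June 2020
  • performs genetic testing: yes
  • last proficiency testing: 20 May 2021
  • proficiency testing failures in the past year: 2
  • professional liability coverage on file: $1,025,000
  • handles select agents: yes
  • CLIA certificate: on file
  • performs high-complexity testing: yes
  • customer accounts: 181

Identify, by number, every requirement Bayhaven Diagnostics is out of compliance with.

4, 5

1. condition 'performs genetic testing' holds; proficiency testing failures in the past year 2 ≤ 2 → met
2. condition 'handles select agents' holds; quality-control review 73 days ago vs limit 120 → met
3. CLIA inspection 511 days ago vs limit 540 → met
4. professional liability coverage $1,025,000 < $1,075,000 → not met
5. condition 'performs high-complexity testing' holds; proficiency testing 184 days ago vs limit 180 → not met
6. open corrective-action items 3 ≤ 3 → met
7. CLIA certificate present → met
Not met: 4, 5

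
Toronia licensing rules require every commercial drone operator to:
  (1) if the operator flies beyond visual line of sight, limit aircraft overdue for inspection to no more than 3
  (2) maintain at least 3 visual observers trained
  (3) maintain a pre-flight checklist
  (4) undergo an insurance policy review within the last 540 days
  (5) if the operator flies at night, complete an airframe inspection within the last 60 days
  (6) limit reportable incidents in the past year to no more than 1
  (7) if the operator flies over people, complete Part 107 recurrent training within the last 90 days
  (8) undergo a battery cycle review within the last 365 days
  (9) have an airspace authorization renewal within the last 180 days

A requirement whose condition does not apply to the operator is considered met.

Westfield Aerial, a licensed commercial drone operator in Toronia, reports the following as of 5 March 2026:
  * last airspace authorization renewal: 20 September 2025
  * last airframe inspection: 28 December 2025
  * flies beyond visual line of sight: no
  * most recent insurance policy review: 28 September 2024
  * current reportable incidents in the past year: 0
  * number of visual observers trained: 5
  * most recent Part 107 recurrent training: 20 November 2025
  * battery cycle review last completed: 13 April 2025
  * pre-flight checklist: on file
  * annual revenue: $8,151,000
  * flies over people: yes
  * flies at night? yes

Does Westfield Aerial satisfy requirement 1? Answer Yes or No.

Yes

1. condition 'flies beyond visual line of sight' does not hold → requirement n/a → met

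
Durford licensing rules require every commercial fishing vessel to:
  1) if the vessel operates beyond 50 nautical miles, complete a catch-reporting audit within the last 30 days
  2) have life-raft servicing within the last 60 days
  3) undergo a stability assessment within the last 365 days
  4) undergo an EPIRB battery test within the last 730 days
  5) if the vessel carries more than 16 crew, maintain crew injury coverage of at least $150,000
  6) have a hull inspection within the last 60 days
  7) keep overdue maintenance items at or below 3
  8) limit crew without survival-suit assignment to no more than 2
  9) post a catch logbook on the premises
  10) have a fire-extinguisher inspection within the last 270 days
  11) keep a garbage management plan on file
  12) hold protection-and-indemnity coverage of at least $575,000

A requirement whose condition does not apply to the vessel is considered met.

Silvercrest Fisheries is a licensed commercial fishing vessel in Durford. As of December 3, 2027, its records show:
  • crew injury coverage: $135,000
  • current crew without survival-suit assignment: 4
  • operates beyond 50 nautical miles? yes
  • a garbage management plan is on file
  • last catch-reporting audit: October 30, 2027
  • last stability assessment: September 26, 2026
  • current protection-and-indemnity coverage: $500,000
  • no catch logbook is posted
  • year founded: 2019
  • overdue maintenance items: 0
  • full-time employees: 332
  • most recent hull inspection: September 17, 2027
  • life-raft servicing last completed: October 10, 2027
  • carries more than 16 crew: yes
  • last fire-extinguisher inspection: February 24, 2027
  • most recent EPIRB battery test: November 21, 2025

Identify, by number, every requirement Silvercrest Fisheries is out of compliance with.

1, 3, 4, 5, 6, 8, 9, 10, 12

1. condition 'operates beyond 50 nautical miles' holds; catch-reporting audit 34 days ago vs limit 30 → not met
2. life-raft servicing 54 days ago vs limit 60 → met
3. stability assessment 433 days ago vs limit 365 → not met
4. EPIRB battery test 742 days ago vs limit 730 → not met
5. condition 'carries more than 16 crew' holds; crew injury coverage $135,000 < $150,000 → not met
6. hull inspection 77 days ago vs limit 60 → not met
7. overdue maintenance items 0 ≤ 3 → met
8. crew without survival-suit assignment 4 > 2 → not met
9. catch logbook absent → not met
10. fire-extinguisher inspection 282 days ago vs limit 270 → not met
11. garbage management plan present → met
12. protection-and-indemnity coverage $500,000 < $575,000 → not met
Not met: 1, 3, 4, 5, 6, 8, 9, 10, 12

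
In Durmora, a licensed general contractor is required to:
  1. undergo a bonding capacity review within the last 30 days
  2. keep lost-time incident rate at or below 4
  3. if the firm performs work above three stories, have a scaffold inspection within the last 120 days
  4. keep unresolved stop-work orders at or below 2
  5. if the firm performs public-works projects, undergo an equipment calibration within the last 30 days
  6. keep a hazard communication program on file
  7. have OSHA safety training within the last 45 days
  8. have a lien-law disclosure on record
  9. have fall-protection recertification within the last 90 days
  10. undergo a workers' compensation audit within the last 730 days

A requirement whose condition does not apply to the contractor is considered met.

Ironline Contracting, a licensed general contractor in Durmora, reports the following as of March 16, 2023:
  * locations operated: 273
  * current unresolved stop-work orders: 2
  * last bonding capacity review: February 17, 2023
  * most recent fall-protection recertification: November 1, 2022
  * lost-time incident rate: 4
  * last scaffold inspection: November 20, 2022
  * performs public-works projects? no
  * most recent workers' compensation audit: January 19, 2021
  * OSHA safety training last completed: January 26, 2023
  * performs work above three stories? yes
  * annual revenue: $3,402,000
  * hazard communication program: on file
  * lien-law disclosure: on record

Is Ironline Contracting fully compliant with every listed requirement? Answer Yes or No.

1. bonding capacity review 27 days ago vs limit 30 → met
2. lost-time incident rate 4 ≤ 4 → met
3. condition 'performs work above three stories' holds; scaffold inspection 116 days ago vs limit 120 → met
4. unresolved stop-work orders 2 ≤ 2 → met
5. condition 'performs public-works projects' does not hold → requirement n/a → met
6. hazard communication program present → met
7. OSHA safety training 49 days ago vs limit 45 → not met
8. lien-law disclosure present → met
9. fall-protection recertification 135 days ago vs limit 90 → not met
10. workers' compensation audit 786 days ago vs limit 730 → not met
Not met: 7, 9, 10

No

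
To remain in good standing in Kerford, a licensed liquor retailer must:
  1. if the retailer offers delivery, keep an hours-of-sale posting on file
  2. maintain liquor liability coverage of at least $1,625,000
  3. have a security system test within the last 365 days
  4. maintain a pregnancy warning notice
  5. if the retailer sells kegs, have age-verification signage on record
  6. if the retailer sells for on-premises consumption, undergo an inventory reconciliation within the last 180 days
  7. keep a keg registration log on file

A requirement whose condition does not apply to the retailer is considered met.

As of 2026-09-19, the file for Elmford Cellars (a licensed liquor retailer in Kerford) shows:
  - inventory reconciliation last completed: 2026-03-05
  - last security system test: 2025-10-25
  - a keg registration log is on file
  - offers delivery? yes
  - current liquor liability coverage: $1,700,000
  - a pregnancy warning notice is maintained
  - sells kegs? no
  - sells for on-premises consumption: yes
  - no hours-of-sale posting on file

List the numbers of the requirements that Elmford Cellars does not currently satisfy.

1. condition 'offers delivery' holds; hours-of-sale posting absent → not met
2. liquor liability coverage $1,700,000 ≥ $1,625,000 → met
3. security system test 329 days ago vs limit 365 → met
4. pregnancy warning notice present → met
5. condition 'sells kegs' does not hold → requirement n/a → met
6. condition 'sells for on-premises consumption' holds; inventory reconciliation 198 days ago vs limit 180 → not met
7. keg registration log present → met
Not met: 1, 6

1, 6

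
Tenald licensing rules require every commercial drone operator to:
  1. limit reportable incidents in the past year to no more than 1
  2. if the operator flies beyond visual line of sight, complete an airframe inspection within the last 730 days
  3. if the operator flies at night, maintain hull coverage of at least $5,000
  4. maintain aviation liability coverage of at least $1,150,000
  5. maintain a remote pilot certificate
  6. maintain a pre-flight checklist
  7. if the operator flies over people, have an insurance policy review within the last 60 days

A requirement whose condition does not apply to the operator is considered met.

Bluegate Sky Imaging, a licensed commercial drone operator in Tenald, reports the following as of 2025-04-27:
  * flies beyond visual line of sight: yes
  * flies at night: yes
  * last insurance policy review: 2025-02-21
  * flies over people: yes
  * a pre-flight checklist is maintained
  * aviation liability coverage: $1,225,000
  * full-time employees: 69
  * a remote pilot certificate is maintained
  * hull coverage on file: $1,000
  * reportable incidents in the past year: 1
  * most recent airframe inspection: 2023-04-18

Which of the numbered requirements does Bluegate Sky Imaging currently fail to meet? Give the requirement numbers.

2, 3, 7

1. reportable incidents in the past year 1 ≤ 1 → met
2. condition 'flies beyond visual line of sight' holds; airframe inspection 740 days ago vs limit 730 → not met
3. condition 'flies at night' holds; hull coverage $1,000 < $5,000 → not met
4. aviation liability coverage $1,225,000 ≥ $1,150,000 → met
5. remote pilot certificate present → met
6. pre-flight checklist present → met
7. condition 'flies over people' holds; insurance policy review 65 days ago vs limit 60 → not met
Not met: 2, 3, 7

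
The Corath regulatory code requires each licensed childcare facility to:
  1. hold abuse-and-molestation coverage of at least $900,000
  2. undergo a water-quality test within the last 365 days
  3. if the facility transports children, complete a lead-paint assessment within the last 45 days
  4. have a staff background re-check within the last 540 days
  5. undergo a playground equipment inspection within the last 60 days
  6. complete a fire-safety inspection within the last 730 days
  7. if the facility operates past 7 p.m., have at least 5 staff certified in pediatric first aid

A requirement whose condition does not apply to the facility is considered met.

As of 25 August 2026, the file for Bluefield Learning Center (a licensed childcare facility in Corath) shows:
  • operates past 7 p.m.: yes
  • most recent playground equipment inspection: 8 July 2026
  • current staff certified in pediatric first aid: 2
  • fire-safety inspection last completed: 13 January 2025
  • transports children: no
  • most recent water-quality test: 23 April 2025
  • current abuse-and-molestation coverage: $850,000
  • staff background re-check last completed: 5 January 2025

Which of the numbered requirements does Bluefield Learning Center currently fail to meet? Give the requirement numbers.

1. abuse-and-molestation coverage $850,000 < $900,000 → not met
2. water-quality test 489 days ago vs limit 365 → not met
3. condition 'transports children' does not hold → requirement n/a → met
4. staff background re-check 597 days ago vs limit 540 → not met
5. playground equipment inspection 48 days ago vs limit 60 → met
6. fire-safety inspection 589 days ago vs limit 730 → met
7. condition 'operates past 7 p.m.' holds; staff certified in pediatric first aid 2 < 5 → not met
Not met: 1, 2, 4, 7

1, 2, 4, 7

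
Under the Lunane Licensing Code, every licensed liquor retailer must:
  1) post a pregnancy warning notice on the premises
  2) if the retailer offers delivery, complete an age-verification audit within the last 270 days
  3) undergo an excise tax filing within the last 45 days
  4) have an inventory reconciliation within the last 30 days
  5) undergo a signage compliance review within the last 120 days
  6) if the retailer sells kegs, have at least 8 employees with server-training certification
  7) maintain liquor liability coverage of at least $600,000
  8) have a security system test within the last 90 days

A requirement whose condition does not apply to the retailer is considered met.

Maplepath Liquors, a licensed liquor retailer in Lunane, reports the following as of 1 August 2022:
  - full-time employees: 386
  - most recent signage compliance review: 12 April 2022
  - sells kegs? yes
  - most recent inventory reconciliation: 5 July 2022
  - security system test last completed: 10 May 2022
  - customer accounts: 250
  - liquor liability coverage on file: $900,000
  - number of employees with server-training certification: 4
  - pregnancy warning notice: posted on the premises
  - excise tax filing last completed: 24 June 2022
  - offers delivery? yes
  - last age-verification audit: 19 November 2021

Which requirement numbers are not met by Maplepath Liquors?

1. pregnancy warning notice present → met
2. condition 'offers delivery' holds; age-verification audit 255 days ago vs limit 270 → met
3. excise tax filing 38 days ago vs limit 45 → met
4. inventory reconciliation 27 days ago vs limit 30 → met
5. signage compliance review 111 days ago vs limit 120 → met
6. condition 'sells kegs' holds; employees with server-training certification 4 < 8 → not met
7. liquor liability coverage $900,000 ≥ $600,000 → met
8. security system test 83 days ago vs limit 90 → met
Not met: 6

6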